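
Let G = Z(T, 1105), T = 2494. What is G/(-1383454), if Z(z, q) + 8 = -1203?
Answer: 1211/1383454 ≈ 0.00087535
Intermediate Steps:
Z(z, q) = -1211 (Z(z, q) = -8 - 1203 = -1211)
G = -1211
G/(-1383454) = -1211/(-1383454) = -1211*(-1/1383454) = 1211/1383454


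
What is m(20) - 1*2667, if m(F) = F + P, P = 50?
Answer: -2597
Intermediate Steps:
m(F) = 50 + F (m(F) = F + 50 = 50 + F)
m(20) - 1*2667 = (50 + 20) - 1*2667 = 70 - 2667 = -2597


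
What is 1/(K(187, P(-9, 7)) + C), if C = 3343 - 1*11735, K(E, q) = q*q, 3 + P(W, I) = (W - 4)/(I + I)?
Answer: -196/1641807 ≈ -0.00011938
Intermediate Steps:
P(W, I) = -3 + (-4 + W)/(2*I) (P(W, I) = -3 + (W - 4)/(I + I) = -3 + (-4 + W)/((2*I)) = -3 + (-4 + W)*(1/(2*I)) = -3 + (-4 + W)/(2*I))
K(E, q) = q²
C = -8392 (C = 3343 - 11735 = -8392)
1/(K(187, P(-9, 7)) + C) = 1/(((½)*(-4 - 9 - 6*7)/7)² - 8392) = 1/(((½)*(⅐)*(-4 - 9 - 42))² - 8392) = 1/(((½)*(⅐)*(-55))² - 8392) = 1/((-55/14)² - 8392) = 1/(3025/196 - 8392) = 1/(-1641807/196) = -196/1641807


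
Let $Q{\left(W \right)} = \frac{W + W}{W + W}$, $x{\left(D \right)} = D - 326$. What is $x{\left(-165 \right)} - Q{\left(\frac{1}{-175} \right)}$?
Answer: $-492$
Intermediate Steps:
$x{\left(D \right)} = -326 + D$
$Q{\left(W \right)} = 1$ ($Q{\left(W \right)} = \frac{2 W}{2 W} = 2 W \frac{1}{2 W} = 1$)
$x{\left(-165 \right)} - Q{\left(\frac{1}{-175} \right)} = \left(-326 - 165\right) - 1 = -491 - 1 = -492$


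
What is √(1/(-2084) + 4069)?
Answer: √4417973195/1042 ≈ 63.789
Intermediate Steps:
√(1/(-2084) + 4069) = √(-1/2084 + 4069) = √(8479795/2084) = √4417973195/1042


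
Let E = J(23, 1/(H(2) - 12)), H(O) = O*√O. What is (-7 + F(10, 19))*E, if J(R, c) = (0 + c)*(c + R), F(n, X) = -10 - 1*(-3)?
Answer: 32711/1156 + 1358*√2/289 ≈ 34.942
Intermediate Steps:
H(O) = O^(3/2)
F(n, X) = -7 (F(n, X) = -10 + 3 = -7)
J(R, c) = c*(R + c)
E = (23 + 1/(-12 + 2*√2))/(-12 + 2*√2) (E = (23 + 1/(2^(3/2) - 12))/(2^(3/2) - 12) = (23 + 1/(2*√2 - 12))/(2*√2 - 12) = (23 + 1/(-12 + 2*√2))/(-12 + 2*√2) ≈ -2.4959)
(-7 + F(10, 19))*E = (-7 - 7)*(-4673/2312 - 97*√2/289) = -14*(-4673/2312 - 97*√2/289) = 32711/1156 + 1358*√2/289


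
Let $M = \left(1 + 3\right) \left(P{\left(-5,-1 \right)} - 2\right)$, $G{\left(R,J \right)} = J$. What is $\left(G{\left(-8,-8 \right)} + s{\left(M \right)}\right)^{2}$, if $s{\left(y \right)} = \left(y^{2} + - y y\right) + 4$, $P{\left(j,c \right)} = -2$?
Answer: $16$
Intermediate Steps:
$M = -16$ ($M = \left(1 + 3\right) \left(-2 - 2\right) = 4 \left(-4\right) = -16$)
$s{\left(y \right)} = 4$ ($s{\left(y \right)} = \left(y^{2} - y^{2}\right) + 4 = 0 + 4 = 4$)
$\left(G{\left(-8,-8 \right)} + s{\left(M \right)}\right)^{2} = \left(-8 + 4\right)^{2} = \left(-4\right)^{2} = 16$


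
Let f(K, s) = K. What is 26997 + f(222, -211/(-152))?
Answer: 27219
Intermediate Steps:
26997 + f(222, -211/(-152)) = 26997 + 222 = 27219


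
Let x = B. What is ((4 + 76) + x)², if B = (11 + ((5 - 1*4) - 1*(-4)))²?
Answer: 112896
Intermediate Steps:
B = 256 (B = (11 + ((5 - 4) + 4))² = (11 + (1 + 4))² = (11 + 5)² = 16² = 256)
x = 256
((4 + 76) + x)² = ((4 + 76) + 256)² = (80 + 256)² = 336² = 112896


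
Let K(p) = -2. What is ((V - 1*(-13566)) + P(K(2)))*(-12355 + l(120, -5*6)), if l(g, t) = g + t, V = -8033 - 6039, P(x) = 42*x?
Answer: 7236350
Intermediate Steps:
V = -14072
((V - 1*(-13566)) + P(K(2)))*(-12355 + l(120, -5*6)) = ((-14072 - 1*(-13566)) + 42*(-2))*(-12355 + (120 - 5*6)) = ((-14072 + 13566) - 84)*(-12355 + (120 - 30)) = (-506 - 84)*(-12355 + 90) = -590*(-12265) = 7236350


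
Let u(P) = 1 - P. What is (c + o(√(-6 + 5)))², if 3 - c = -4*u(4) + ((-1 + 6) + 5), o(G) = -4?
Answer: 529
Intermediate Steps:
c = -19 (c = 3 - (-4*(1 - 1*4) + ((-1 + 6) + 5)) = 3 - (-4*(1 - 4) + (5 + 5)) = 3 - (-4*(-3) + 10) = 3 - (12 + 10) = 3 - 1*22 = 3 - 22 = -19)
(c + o(√(-6 + 5)))² = (-19 - 4)² = (-23)² = 529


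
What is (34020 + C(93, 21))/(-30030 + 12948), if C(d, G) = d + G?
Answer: -5689/2847 ≈ -1.9982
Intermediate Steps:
C(d, G) = G + d
(34020 + C(93, 21))/(-30030 + 12948) = (34020 + (21 + 93))/(-30030 + 12948) = (34020 + 114)/(-17082) = 34134*(-1/17082) = -5689/2847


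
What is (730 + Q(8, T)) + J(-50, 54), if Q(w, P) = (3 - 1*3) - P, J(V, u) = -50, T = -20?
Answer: 700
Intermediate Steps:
Q(w, P) = -P (Q(w, P) = (3 - 3) - P = 0 - P = -P)
(730 + Q(8, T)) + J(-50, 54) = (730 - 1*(-20)) - 50 = (730 + 20) - 50 = 750 - 50 = 700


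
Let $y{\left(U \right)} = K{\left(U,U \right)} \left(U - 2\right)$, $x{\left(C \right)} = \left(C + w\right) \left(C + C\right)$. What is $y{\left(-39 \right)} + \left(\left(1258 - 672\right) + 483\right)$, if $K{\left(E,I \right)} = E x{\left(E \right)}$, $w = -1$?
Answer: $4989949$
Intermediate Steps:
$x{\left(C \right)} = 2 C \left(-1 + C\right)$ ($x{\left(C \right)} = \left(C - 1\right) \left(C + C\right) = \left(-1 + C\right) 2 C = 2 C \left(-1 + C\right)$)
$K{\left(E,I \right)} = 2 E^{2} \left(-1 + E\right)$ ($K{\left(E,I \right)} = E 2 E \left(-1 + E\right) = 2 E^{2} \left(-1 + E\right)$)
$y{\left(U \right)} = 2 U^{2} \left(-1 + U\right) \left(-2 + U\right)$ ($y{\left(U \right)} = 2 U^{2} \left(-1 + U\right) \left(U - 2\right) = 2 U^{2} \left(-1 + U\right) \left(-2 + U\right)$)
$y{\left(-39 \right)} + \left(\left(1258 - 672\right) + 483\right) = 2 \left(-39\right)^{2} \left(-1 - 39\right) \left(-2 - 39\right) + \left(\left(1258 - 672\right) + 483\right) = 2 \cdot 1521 \left(-40\right) \left(-41\right) + \left(586 + 483\right) = 4988880 + 1069 = 4989949$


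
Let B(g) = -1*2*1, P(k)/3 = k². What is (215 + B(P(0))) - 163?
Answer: 50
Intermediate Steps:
P(k) = 3*k²
B(g) = -2 (B(g) = -2*1 = -2)
(215 + B(P(0))) - 163 = (215 - 2) - 163 = 213 - 163 = 50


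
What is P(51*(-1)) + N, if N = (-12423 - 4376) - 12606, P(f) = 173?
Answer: -29232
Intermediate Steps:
N = -29405 (N = -16799 - 12606 = -29405)
P(51*(-1)) + N = 173 - 29405 = -29232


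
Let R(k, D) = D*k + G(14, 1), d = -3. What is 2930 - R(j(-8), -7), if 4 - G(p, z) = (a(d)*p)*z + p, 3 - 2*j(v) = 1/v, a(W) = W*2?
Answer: 45871/16 ≈ 2866.9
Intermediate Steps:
a(W) = 2*W
j(v) = 3/2 - 1/(2*v)
G(p, z) = 4 - p + 6*p*z (G(p, z) = 4 - (((2*(-3))*p)*z + p) = 4 - ((-6*p)*z + p) = 4 - (-6*p*z + p) = 4 - (p - 6*p*z) = 4 + (-p + 6*p*z) = 4 - p + 6*p*z)
R(k, D) = 74 + D*k (R(k, D) = D*k + (4 - 1*14 + 6*14*1) = D*k + (4 - 14 + 84) = D*k + 74 = 74 + D*k)
2930 - R(j(-8), -7) = 2930 - (74 - 7*(-1 + 3*(-8))/(2*(-8))) = 2930 - (74 - 7*(-1)*(-1 - 24)/(2*8)) = 2930 - (74 - 7*(-1)*(-25)/(2*8)) = 2930 - (74 - 7*25/16) = 2930 - (74 - 175/16) = 2930 - 1*1009/16 = 2930 - 1009/16 = 45871/16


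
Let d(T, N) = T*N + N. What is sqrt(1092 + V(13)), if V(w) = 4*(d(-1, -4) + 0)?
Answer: 2*sqrt(273) ≈ 33.045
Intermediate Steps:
d(T, N) = N + N*T (d(T, N) = N*T + N = N + N*T)
V(w) = 0 (V(w) = 4*(-4*(1 - 1) + 0) = 4*(-4*0 + 0) = 4*(0 + 0) = 4*0 = 0)
sqrt(1092 + V(13)) = sqrt(1092 + 0) = sqrt(1092) = 2*sqrt(273)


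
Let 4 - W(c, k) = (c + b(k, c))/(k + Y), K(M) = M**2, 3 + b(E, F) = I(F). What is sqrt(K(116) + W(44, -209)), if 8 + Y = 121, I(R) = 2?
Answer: sqrt(7753218)/24 ≈ 116.02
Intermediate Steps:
b(E, F) = -1 (b(E, F) = -3 + 2 = -1)
Y = 113 (Y = -8 + 121 = 113)
W(c, k) = 4 - (-1 + c)/(113 + k) (W(c, k) = 4 - (c - 1)/(k + 113) = 4 - (-1 + c)/(113 + k))
sqrt(K(116) + W(44, -209)) = sqrt(116**2 + (453 - 1*44 + 4*(-209))/(113 - 209)) = sqrt(13456 + (453 - 44 - 836)/(-96)) = sqrt(13456 - 1/96*(-427)) = sqrt(13456 + 427/96) = sqrt(1292203/96) = sqrt(7753218)/24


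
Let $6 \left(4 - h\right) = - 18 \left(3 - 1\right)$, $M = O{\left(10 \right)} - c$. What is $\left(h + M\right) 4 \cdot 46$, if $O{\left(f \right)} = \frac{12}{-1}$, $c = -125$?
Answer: $22632$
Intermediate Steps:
$O{\left(f \right)} = -12$ ($O{\left(f \right)} = 12 \left(-1\right) = -12$)
$M = 113$ ($M = -12 - -125 = -12 + 125 = 113$)
$h = 10$ ($h = 4 - \frac{\left(-18\right) \left(3 - 1\right)}{6} = 4 - \frac{\left(-18\right) 2}{6} = 4 - -6 = 4 + 6 = 10$)
$\left(h + M\right) 4 \cdot 46 = \left(10 + 113\right) 4 \cdot 46 = 123 \cdot 184 = 22632$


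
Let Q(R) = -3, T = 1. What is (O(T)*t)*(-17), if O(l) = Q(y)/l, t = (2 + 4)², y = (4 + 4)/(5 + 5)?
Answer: 1836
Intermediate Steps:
y = ⅘ (y = 8/10 = 8*(⅒) = ⅘ ≈ 0.80000)
t = 36 (t = 6² = 36)
O(l) = -3/l
(O(T)*t)*(-17) = (-3/1*36)*(-17) = (-3*1*36)*(-17) = -3*36*(-17) = -108*(-17) = 1836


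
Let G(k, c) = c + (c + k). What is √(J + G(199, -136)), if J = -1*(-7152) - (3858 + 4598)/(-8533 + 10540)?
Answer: √3166398631/669 ≈ 84.112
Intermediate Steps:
G(k, c) = k + 2*c
J = 14345608/2007 (J = 7152 - 8456/2007 = 14345608/2007 ≈ 7147.8)
√(J + G(199, -136)) = √(14345608/2007 + (199 + 2*(-136))) = √(14345608/2007 + (199 - 272)) = √(14345608/2007 - 73) = √(14199097/2007) = √3166398631/669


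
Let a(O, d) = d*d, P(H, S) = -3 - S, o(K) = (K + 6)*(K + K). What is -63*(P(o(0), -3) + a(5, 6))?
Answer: -2268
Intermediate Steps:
o(K) = 2*K*(6 + K) (o(K) = (6 + K)*(2*K) = 2*K*(6 + K))
a(O, d) = d²
-63*(P(o(0), -3) + a(5, 6)) = -63*((-3 - 1*(-3)) + 6²) = -63*((-3 + 3) + 36) = -63*(0 + 36) = -63*36 = -2268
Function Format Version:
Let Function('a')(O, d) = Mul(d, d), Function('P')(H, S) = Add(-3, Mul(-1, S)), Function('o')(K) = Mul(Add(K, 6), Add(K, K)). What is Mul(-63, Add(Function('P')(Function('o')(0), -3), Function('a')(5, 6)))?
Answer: -2268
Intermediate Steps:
Function('o')(K) = Mul(2, K, Add(6, K)) (Function('o')(K) = Mul(Add(6, K), Mul(2, K)) = Mul(2, K, Add(6, K)))
Function('a')(O, d) = Pow(d, 2)
Mul(-63, Add(Function('P')(Function('o')(0), -3), Function('a')(5, 6))) = Mul(-63, Add(Add(-3, Mul(-1, -3)), Pow(6, 2))) = Mul(-63, Add(Add(-3, 3), 36)) = Mul(-63, Add(0, 36)) = Mul(-63, 36) = -2268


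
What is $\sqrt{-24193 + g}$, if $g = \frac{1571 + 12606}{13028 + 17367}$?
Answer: $\frac{3 i \sqrt{2483379766990}}{30395} \approx 155.54 i$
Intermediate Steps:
$g = \frac{14177}{30395} \approx 0.46643$
$\sqrt{-24193 + g} = \sqrt{-24193 + \frac{14177}{30395}} = \sqrt{- \frac{735332058}{30395}} = \frac{3 i \sqrt{2483379766990}}{30395}$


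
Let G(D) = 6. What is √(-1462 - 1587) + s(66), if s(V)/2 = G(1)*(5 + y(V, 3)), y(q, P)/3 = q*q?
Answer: 156876 + I*√3049 ≈ 1.5688e+5 + 55.218*I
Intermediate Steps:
y(q, P) = 3*q² (y(q, P) = 3*(q*q) = 3*q²)
s(V) = 60 + 36*V² (s(V) = 2*(6*(5 + 3*V²)) = 2*(30 + 18*V²) = 60 + 36*V²)
√(-1462 - 1587) + s(66) = √(-1462 - 1587) + (60 + 36*66²) = √(-3049) + (60 + 36*4356) = I*√3049 + (60 + 156816) = I*√3049 + 156876 = 156876 + I*√3049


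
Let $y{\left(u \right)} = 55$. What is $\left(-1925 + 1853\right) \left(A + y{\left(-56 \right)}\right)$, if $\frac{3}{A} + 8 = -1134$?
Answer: $- \frac{2261052}{571} \approx -3959.8$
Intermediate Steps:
$A = - \frac{3}{1142}$ ($A = \frac{3}{-8 - 1134} = \frac{3}{-1142} = 3 \left(- \frac{1}{1142}\right) = - \frac{3}{1142} \approx -0.002627$)
$\left(-1925 + 1853\right) \left(A + y{\left(-56 \right)}\right) = \left(-1925 + 1853\right) \left(- \frac{3}{1142} + 55\right) = \left(-72\right) \frac{62807}{1142} = - \frac{2261052}{571}$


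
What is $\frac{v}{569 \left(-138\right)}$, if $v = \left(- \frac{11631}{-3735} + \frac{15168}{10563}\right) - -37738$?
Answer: $- \frac{165449940647}{344212572690} \approx -0.48066$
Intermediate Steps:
$v = \frac{165449940647}{4383645}$ ($v = \left(\left(-11631\right) \left(- \frac{1}{3735}\right) + 15168 \cdot \frac{1}{10563}\right) + 37738 = \left(\frac{3877}{1245} + \frac{5056}{3521}\right) + 37738 = \frac{19945637}{4383645} + 37738 = \frac{165449940647}{4383645} \approx 37743.0$)
$\frac{v}{569 \left(-138\right)} = \frac{165449940647}{4383645 \cdot 569 \left(-138\right)} = \frac{165449940647}{4383645 \left(-78522\right)} = \frac{165449940647}{4383645} \left(- \frac{1}{78522}\right) = - \frac{165449940647}{344212572690}$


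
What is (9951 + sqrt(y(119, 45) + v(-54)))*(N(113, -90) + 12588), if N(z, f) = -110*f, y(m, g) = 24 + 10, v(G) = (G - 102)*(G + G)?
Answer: 223778088 + 22488*sqrt(16882) ≈ 2.2670e+8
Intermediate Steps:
v(G) = 2*G*(-102 + G) (v(G) = (-102 + G)*(2*G) = 2*G*(-102 + G))
y(m, g) = 34
(9951 + sqrt(y(119, 45) + v(-54)))*(N(113, -90) + 12588) = (9951 + sqrt(34 + 2*(-54)*(-102 - 54)))*(-110*(-90) + 12588) = (9951 + sqrt(34 + 2*(-54)*(-156)))*(9900 + 12588) = (9951 + sqrt(34 + 16848))*22488 = (9951 + sqrt(16882))*22488 = 223778088 + 22488*sqrt(16882)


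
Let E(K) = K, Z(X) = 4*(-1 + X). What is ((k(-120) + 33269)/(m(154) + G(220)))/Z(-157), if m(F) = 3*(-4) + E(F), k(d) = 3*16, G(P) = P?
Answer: -33317/228784 ≈ -0.14563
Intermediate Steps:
Z(X) = -4 + 4*X
k(d) = 48
m(F) = -12 + F (m(F) = 3*(-4) + F = -12 + F)
((k(-120) + 33269)/(m(154) + G(220)))/Z(-157) = ((48 + 33269)/((-12 + 154) + 220))/(-4 + 4*(-157)) = (33317/(142 + 220))/(-4 - 628) = (33317/362)/(-632) = (33317*(1/362))*(-1/632) = (33317/362)*(-1/632) = -33317/228784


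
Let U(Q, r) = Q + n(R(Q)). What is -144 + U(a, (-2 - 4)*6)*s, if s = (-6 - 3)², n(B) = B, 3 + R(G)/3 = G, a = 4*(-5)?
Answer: -7353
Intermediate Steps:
a = -20
R(G) = -9 + 3*G
U(Q, r) = -9 + 4*Q (U(Q, r) = Q + (-9 + 3*Q) = -9 + 4*Q)
s = 81 (s = (-9)² = 81)
-144 + U(a, (-2 - 4)*6)*s = -144 + (-9 + 4*(-20))*81 = -144 + (-9 - 80)*81 = -144 - 89*81 = -144 - 7209 = -7353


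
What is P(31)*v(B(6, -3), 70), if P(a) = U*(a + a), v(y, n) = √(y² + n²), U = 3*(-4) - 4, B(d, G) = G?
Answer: -992*√4909 ≈ -69504.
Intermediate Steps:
U = -16 (U = -12 - 4 = -16)
v(y, n) = √(n² + y²)
P(a) = -32*a (P(a) = -16*(a + a) = -32*a)
P(31)*v(B(6, -3), 70) = (-32*31)*√(70² + (-3)²) = -992*√(4900 + 9) = -992*√4909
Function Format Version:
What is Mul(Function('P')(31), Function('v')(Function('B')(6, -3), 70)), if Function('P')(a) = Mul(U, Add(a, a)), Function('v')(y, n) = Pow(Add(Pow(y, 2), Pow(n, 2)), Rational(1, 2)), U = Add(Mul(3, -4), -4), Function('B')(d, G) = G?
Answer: Mul(-992, Pow(4909, Rational(1, 2))) ≈ -69504.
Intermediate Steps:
U = -16 (U = Add(-12, -4) = -16)
Function('v')(y, n) = Pow(Add(Pow(n, 2), Pow(y, 2)), Rational(1, 2))
Function('P')(a) = Mul(-32, a) (Function('P')(a) = Mul(-16, Add(a, a)) = Mul(-16, Mul(2, a)) = Mul(-32, a))
Mul(Function('P')(31), Function('v')(Function('B')(6, -3), 70)) = Mul(Mul(-32, 31), Pow(Add(Pow(70, 2), Pow(-3, 2)), Rational(1, 2))) = Mul(-992, Pow(Add(4900, 9), Rational(1, 2))) = Mul(-992, Pow(4909, Rational(1, 2)))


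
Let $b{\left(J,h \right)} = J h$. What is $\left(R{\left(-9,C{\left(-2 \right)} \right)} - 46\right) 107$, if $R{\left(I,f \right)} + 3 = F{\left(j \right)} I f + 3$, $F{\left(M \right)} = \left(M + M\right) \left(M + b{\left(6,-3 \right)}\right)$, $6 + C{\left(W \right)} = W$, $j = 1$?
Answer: $-266858$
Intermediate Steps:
$C{\left(W \right)} = -6 + W$
$F{\left(M \right)} = 2 M \left(-18 + M\right)$ ($F{\left(M \right)} = \left(M + M\right) \left(M + 6 \left(-3\right)\right) = 2 M \left(M - 18\right) = 2 M \left(-18 + M\right)$)
$R{\left(I,f \right)} = - 34 I f$ ($R{\left(I,f \right)} = -3 + \left(2 \cdot 1 \left(-18 + 1\right) I f + 3\right) = -3 + \left(2 \cdot 1 \left(-17\right) I f + 3\right) = -3 + \left(- 34 I f + 3\right) = -3 - \left(-3 + 34 I f\right) = - 34 I f$)
$\left(R{\left(-9,C{\left(-2 \right)} \right)} - 46\right) 107 = \left(\left(-34\right) \left(-9\right) \left(-6 - 2\right) - 46\right) 107 = \left(\left(-34\right) \left(-9\right) \left(-8\right) - 46\right) 107 = \left(-2448 - 46\right) 107 = \left(-2494\right) 107 = -266858$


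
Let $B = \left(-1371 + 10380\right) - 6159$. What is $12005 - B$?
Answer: $9155$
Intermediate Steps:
$B = 2850$ ($B = 9009 - 6159 = 2850$)
$12005 - B = 12005 - 2850 = 9155$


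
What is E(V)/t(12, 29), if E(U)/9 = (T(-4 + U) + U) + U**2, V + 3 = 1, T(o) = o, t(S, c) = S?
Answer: -3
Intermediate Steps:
V = -2 (V = -3 + 1 = -2)
E(U) = -36 + 9*U**2 + 18*U (E(U) = 9*(((-4 + U) + U) + U**2) = 9*((-4 + 2*U) + U**2) = 9*(-4 + U**2 + 2*U) = -36 + 9*U**2 + 18*U)
E(V)/t(12, 29) = (-36 + 9*(-2)**2 + 18*(-2))/12 = (-36 + 9*4 - 36)*(1/12) = (-36 + 36 - 36)*(1/12) = -36*1/12 = -3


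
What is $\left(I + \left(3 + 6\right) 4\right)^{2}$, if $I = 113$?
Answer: $22201$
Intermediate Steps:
$\left(I + \left(3 + 6\right) 4\right)^{2} = \left(113 + \left(3 + 6\right) 4\right)^{2} = \left(113 + 9 \cdot 4\right)^{2} = \left(113 + 36\right)^{2} = 149^{2} = 22201$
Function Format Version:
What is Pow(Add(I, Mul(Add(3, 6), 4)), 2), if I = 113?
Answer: 22201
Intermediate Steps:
Pow(Add(I, Mul(Add(3, 6), 4)), 2) = Pow(Add(113, Mul(Add(3, 6), 4)), 2) = Pow(Add(113, Mul(9, 4)), 2) = Pow(Add(113, 36), 2) = Pow(149, 2) = 22201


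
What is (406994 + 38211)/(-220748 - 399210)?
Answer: -445205/619958 ≈ -0.71812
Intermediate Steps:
(406994 + 38211)/(-220748 - 399210) = 445205/(-619958) = 445205*(-1/619958) = -445205/619958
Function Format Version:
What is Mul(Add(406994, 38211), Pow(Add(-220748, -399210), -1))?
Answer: Rational(-445205, 619958) ≈ -0.71812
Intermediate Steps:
Mul(Add(406994, 38211), Pow(Add(-220748, -399210), -1)) = Mul(445205, Pow(-619958, -1)) = Mul(445205, Rational(-1, 619958)) = Rational(-445205, 619958)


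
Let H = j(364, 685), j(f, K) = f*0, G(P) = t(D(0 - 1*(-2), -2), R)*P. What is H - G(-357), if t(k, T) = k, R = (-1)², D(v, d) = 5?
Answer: 1785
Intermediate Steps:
R = 1
G(P) = 5*P
j(f, K) = 0
H = 0
H - G(-357) = 0 - 5*(-357) = 0 - 1*(-1785) = 0 + 1785 = 1785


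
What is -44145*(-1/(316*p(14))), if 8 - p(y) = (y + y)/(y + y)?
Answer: 44145/2212 ≈ 19.957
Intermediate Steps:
p(y) = 7 (p(y) = 8 - (y + y)/(y + y) = 8 - 2*y/(2*y) = 8 - 2*y*1/(2*y) = 8 - 1*1 = 8 - 1 = 7)
-44145*(-1/(316*p(14))) = -44145/(7*(-316)) = -44145/(-2212) = -44145*(-1/2212) = 44145/2212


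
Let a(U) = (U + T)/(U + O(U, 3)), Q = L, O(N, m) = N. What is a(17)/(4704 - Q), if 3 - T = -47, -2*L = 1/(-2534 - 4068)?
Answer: 442334/1055897455 ≈ 0.00041892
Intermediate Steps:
L = 1/13204 (L = -1/(2*(-2534 - 4068)) = -½/(-6602) = -½*(-1/6602) = 1/13204 ≈ 7.5735e-5)
Q = 1/13204 ≈ 7.5735e-5
T = 50 (T = 3 - 1*(-47) = 3 + 47 = 50)
a(U) = (50 + U)/(2*U) (a(U) = (U + 50)/(U + U) = (50 + U)/((2*U)) = (50 + U)*(1/(2*U)) = (50 + U)/(2*U))
a(17)/(4704 - Q) = ((½)*(50 + 17)/17)/(4704 - 1*1/13204) = ((½)*(1/17)*67)/(4704 - 1/13204) = 67/(34*(62111615/13204)) = (67/34)*(13204/62111615) = 442334/1055897455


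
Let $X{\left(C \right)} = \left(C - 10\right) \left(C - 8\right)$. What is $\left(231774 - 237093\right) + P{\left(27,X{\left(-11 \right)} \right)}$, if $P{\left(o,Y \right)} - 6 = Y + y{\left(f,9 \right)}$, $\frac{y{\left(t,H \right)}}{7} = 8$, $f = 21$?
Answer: $-4858$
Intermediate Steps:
$y{\left(t,H \right)} = 56$ ($y{\left(t,H \right)} = 7 \cdot 8 = 56$)
$X{\left(C \right)} = \left(-10 + C\right) \left(-8 + C\right)$
$P{\left(o,Y \right)} = 62 + Y$ ($P{\left(o,Y \right)} = 6 + \left(Y + 56\right) = 6 + \left(56 + Y\right) = 62 + Y$)
$\left(231774 - 237093\right) + P{\left(27,X{\left(-11 \right)} \right)} = \left(231774 - 237093\right) + \left(62 + \left(80 + \left(-11\right)^{2} - -198\right)\right) = -5319 + \left(62 + \left(80 + 121 + 198\right)\right) = -5319 + \left(62 + 399\right) = -5319 + 461 = -4858$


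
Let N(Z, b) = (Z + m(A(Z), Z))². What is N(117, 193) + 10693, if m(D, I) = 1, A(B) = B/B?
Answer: 24617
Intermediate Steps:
A(B) = 1
N(Z, b) = (1 + Z)² (N(Z, b) = (Z + 1)² = (1 + Z)²)
N(117, 193) + 10693 = (1 + 117)² + 10693 = 118² + 10693 = 13924 + 10693 = 24617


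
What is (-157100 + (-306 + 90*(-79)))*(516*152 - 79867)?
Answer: 236080460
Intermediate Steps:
(-157100 + (-306 + 90*(-79)))*(516*152 - 79867) = (-157100 + (-306 - 7110))*(78432 - 79867) = (-157100 - 7416)*(-1435) = -164516*(-1435) = 236080460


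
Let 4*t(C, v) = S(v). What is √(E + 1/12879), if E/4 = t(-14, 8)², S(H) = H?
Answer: √32764335/1431 ≈ 4.0000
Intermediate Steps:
t(C, v) = v/4
E = 16 (E = 4*((¼)*8)² = 4*2² = 4*4 = 16)
√(E + 1/12879) = √(16 + 1/12879) = √(206065/12879) = √32764335/1431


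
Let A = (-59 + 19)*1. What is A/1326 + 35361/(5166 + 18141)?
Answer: 450553/302991 ≈ 1.4870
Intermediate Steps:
A = -40 (A = -40*1 = -40)
A/1326 + 35361/(5166 + 18141) = -40/1326 + 35361/(5166 + 18141) = -40*1/1326 + 35361/23307 = -20/663 + 35361*(1/23307) = -20/663 + 11787/7769 = 450553/302991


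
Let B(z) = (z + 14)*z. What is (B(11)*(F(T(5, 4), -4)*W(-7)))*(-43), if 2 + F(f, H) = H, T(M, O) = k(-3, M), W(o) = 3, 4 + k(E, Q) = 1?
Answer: 212850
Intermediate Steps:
k(E, Q) = -3 (k(E, Q) = -4 + 1 = -3)
T(M, O) = -3
F(f, H) = -2 + H
B(z) = z*(14 + z) (B(z) = (14 + z)*z = z*(14 + z))
(B(11)*(F(T(5, 4), -4)*W(-7)))*(-43) = ((11*(14 + 11))*((-2 - 4)*3))*(-43) = ((11*25)*(-6*3))*(-43) = (275*(-18))*(-43) = -4950*(-43) = 212850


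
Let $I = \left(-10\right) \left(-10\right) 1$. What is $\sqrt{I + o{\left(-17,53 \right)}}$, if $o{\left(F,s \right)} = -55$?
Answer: $3 \sqrt{5} \approx 6.7082$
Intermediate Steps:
$I = 100$ ($I = 100 \cdot 1 = 100$)
$\sqrt{I + o{\left(-17,53 \right)}} = \sqrt{100 - 55} = \sqrt{45} = 3 \sqrt{5}$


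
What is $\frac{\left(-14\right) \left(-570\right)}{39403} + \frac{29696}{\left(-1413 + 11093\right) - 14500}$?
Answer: $- \frac{40415996}{6782945} \approx -5.9585$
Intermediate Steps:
$\frac{\left(-14\right) \left(-570\right)}{39403} + \frac{29696}{\left(-1413 + 11093\right) - 14500} = 7980 \cdot \frac{1}{39403} + \frac{29696}{9680 - 14500} = \frac{1140}{5629} + \frac{29696}{-4820} = \frac{1140}{5629} + 29696 \left(- \frac{1}{4820}\right) = \frac{1140}{5629} - \frac{7424}{1205} = - \frac{40415996}{6782945}$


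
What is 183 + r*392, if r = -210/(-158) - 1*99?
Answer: -3010215/79 ≈ -38104.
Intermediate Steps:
r = -7716/79 (r = -210*(-1/158) - 99 = 105/79 - 99 = -7716/79 ≈ -97.671)
183 + r*392 = 183 - 7716/79*392 = 183 - 3024672/79 = -3010215/79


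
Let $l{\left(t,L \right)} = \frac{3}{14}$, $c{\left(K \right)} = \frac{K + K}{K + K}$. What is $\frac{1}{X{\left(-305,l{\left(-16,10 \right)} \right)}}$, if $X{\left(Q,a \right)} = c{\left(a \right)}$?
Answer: $1$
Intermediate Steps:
$c{\left(K \right)} = 1$ ($c{\left(K \right)} = \frac{2 K}{2 K} = 2 K \frac{1}{2 K} = 1$)
$l{\left(t,L \right)} = \frac{3}{14}$ ($l{\left(t,L \right)} = 3 \cdot \frac{1}{14} = \frac{3}{14}$)
$X{\left(Q,a \right)} = 1$
$\frac{1}{X{\left(-305,l{\left(-16,10 \right)} \right)}} = 1^{-1} = 1$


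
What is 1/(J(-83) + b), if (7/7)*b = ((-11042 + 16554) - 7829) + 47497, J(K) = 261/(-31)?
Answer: 31/1400319 ≈ 2.2138e-5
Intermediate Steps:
J(K) = -261/31 (J(K) = 261*(-1/31) = -261/31)
b = 45180 (b = ((-11042 + 16554) - 7829) + 47497 = (5512 - 7829) + 47497 = -2317 + 47497 = 45180)
1/(J(-83) + b) = 1/(-261/31 + 45180) = 1/(1400319/31) = 31/1400319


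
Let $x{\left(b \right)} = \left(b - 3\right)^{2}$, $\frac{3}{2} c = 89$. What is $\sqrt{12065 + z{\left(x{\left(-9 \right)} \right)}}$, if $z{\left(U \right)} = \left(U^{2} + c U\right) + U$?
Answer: $\sqrt{41489} \approx 203.69$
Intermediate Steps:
$c = \frac{178}{3}$ ($c = \frac{2}{3} \cdot 89 = \frac{178}{3} \approx 59.333$)
$x{\left(b \right)} = \left(-3 + b\right)^{2}$
$z{\left(U \right)} = U^{2} + \frac{181 U}{3}$ ($z{\left(U \right)} = \left(U^{2} + \frac{178 U}{3}\right) + U = U^{2} + \frac{181 U}{3}$)
$\sqrt{12065 + z{\left(x{\left(-9 \right)} \right)}} = \sqrt{12065 + \frac{\left(-3 - 9\right)^{2} \left(181 + 3 \left(-3 - 9\right)^{2}\right)}{3}} = \sqrt{12065 + \frac{\left(-12\right)^{2} \left(181 + 3 \left(-12\right)^{2}\right)}{3}} = \sqrt{12065 + \frac{1}{3} \cdot 144 \left(181 + 3 \cdot 144\right)} = \sqrt{12065 + \frac{1}{3} \cdot 144 \left(181 + 432\right)} = \sqrt{12065 + \frac{1}{3} \cdot 144 \cdot 613} = \sqrt{12065 + 29424} = \sqrt{41489}$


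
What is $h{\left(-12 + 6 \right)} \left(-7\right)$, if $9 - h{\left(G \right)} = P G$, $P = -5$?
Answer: $147$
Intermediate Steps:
$h{\left(G \right)} = 9 + 5 G$ ($h{\left(G \right)} = 9 - - 5 G = 9 + 5 G$)
$h{\left(-12 + 6 \right)} \left(-7\right) = \left(9 + 5 \left(-12 + 6\right)\right) \left(-7\right) = \left(9 + 5 \left(-6\right)\right) \left(-7\right) = \left(9 - 30\right) \left(-7\right) = \left(-21\right) \left(-7\right) = 147$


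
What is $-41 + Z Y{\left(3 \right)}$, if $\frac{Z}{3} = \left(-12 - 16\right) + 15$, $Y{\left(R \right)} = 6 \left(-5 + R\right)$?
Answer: $427$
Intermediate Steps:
$Y{\left(R \right)} = -30 + 6 R$
$Z = -39$ ($Z = 3 \left(\left(-12 - 16\right) + 15\right) = 3 \left(-28 + 15\right) = 3 \left(-13\right) = -39$)
$-41 + Z Y{\left(3 \right)} = -41 - 39 \left(-30 + 6 \cdot 3\right) = -41 - 39 \left(-30 + 18\right) = -41 - -468 = -41 + 468 = 427$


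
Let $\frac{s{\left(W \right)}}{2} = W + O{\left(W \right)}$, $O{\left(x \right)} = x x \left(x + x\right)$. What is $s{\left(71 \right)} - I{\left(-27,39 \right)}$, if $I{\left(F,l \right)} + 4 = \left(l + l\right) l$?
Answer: $1428748$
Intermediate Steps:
$O{\left(x \right)} = 2 x^{3}$ ($O{\left(x \right)} = x^{2} \cdot 2 x = 2 x^{3}$)
$I{\left(F,l \right)} = -4 + 2 l^{2}$ ($I{\left(F,l \right)} = -4 + \left(l + l\right) l = -4 + 2 l l = -4 + 2 l^{2}$)
$s{\left(W \right)} = 2 W + 4 W^{3}$ ($s{\left(W \right)} = 2 \left(W + 2 W^{3}\right) = 2 W + 4 W^{3}$)
$s{\left(71 \right)} - I{\left(-27,39 \right)} = \left(2 \cdot 71 + 4 \cdot 71^{3}\right) - \left(-4 + 2 \cdot 39^{2}\right) = \left(142 + 4 \cdot 357911\right) - \left(-4 + 2 \cdot 1521\right) = \left(142 + 1431644\right) - \left(-4 + 3042\right) = 1431786 - 3038 = 1428748$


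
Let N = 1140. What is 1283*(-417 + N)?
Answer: 927609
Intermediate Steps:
1283*(-417 + N) = 1283*(-417 + 1140) = 1283*723 = 927609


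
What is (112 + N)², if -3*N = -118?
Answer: 206116/9 ≈ 22902.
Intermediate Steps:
N = 118/3 (N = -⅓*(-118) = 118/3 ≈ 39.333)
(112 + N)² = (112 + 118/3)² = (454/3)² = 206116/9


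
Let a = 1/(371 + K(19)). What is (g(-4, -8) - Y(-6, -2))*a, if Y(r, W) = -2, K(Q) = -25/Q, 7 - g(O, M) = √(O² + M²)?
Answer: 171/7024 - 19*√5/1756 ≈ 0.00015075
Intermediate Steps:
g(O, M) = 7 - √(M² + O²) (g(O, M) = 7 - √(O² + M²) = 7 - √(M² + O²))
a = 19/7024 (a = 1/(371 - 25/19) = 1/(7024/19) = 19/7024 ≈ 0.0027050)
(g(-4, -8) - Y(-6, -2))*a = ((7 - √((-8)² + (-4)²)) - 1*(-2))*(19/7024) = ((7 - √(64 + 16)) + 2)*(19/7024) = ((7 - √80) + 2)*(19/7024) = ((7 - 4*√5) + 2)*(19/7024) = (9 - 4*√5)*(19/7024) = 171/7024 - 19*√5/1756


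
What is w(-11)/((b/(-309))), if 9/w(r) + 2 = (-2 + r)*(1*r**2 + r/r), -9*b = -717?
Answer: 8343/379532 ≈ 0.021982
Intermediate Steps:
b = 239/3 (b = -1/9*(-717) = 239/3 ≈ 79.667)
w(r) = 9/(-2 + (1 + r**2)*(-2 + r)) (w(r) = 9/(-2 + (-2 + r)*(1*r**2 + r/r)) = 9/(-2 + (-2 + r)*(r**2 + 1)) = 9/(-2 + (-2 + r)*(1 + r**2)) = 9/(-2 + (1 + r**2)*(-2 + r)))
w(-11)/((b/(-309))) = (9/(-4 - 11 + (-11)**3 - 2*(-11)**2))/(((239/3)/(-309))) = (9/(-4 - 11 - 1331 - 2*121))/(((239/3)*(-1/309))) = (9/(-4 - 11 - 1331 - 242))/(-239/927) = (9/(-1588))*(-927/239) = (9*(-1/1588))*(-927/239) = -9/1588*(-927/239) = 8343/379532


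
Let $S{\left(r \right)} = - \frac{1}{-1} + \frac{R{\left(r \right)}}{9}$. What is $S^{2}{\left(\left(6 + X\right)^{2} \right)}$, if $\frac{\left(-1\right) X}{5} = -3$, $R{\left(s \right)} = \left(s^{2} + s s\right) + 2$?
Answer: $\frac{151299994729}{81} \approx 1.8679 \cdot 10^{9}$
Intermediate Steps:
$R{\left(s \right)} = 2 + 2 s^{2}$ ($R{\left(s \right)} = \left(s^{2} + s^{2}\right) + 2 = 2 s^{2} + 2 = 2 + 2 s^{2}$)
$X = 15$ ($X = \left(-5\right) \left(-3\right) = 15$)
$S{\left(r \right)} = \frac{11}{9} + \frac{2 r^{2}}{9}$ ($S{\left(r \right)} = - \frac{1}{-1} + \frac{2 + 2 r^{2}}{9} = \left(-1\right) \left(-1\right) + \left(2 + 2 r^{2}\right) \frac{1}{9} = 1 + \left(\frac{2}{9} + \frac{2 r^{2}}{9}\right) = \frac{11}{9} + \frac{2 r^{2}}{9}$)
$S^{2}{\left(\left(6 + X\right)^{2} \right)} = \left(\frac{11}{9} + \frac{2 \left(\left(6 + 15\right)^{2}\right)^{2}}{9}\right)^{2} = \left(\frac{11}{9} + \frac{2 \left(21^{2}\right)^{2}}{9}\right)^{2} = \left(\frac{11}{9} + \frac{2 \cdot 441^{2}}{9}\right)^{2} = \left(\frac{11}{9} + \frac{2}{9} \cdot 194481\right)^{2} = \left(\frac{11}{9} + 43218\right)^{2} = \left(\frac{388973}{9}\right)^{2} = \frac{151299994729}{81}$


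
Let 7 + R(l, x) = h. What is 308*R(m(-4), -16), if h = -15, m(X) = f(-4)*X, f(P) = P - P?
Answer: -6776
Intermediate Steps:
f(P) = 0
m(X) = 0 (m(X) = 0*X = 0)
R(l, x) = -22 (R(l, x) = -7 - 15 = -22)
308*R(m(-4), -16) = 308*(-22) = -6776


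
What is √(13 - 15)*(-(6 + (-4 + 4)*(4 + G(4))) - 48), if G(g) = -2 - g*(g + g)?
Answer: -54*I*√2 ≈ -76.368*I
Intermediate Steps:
G(g) = -2 - 2*g² (G(g) = -2 - g*2*g = -2 - 2*g²)
√(13 - 15)*(-(6 + (-4 + 4)*(4 + G(4))) - 48) = √(13 - 15)*(-(6 + (-4 + 4)*(4 + (-2 - 2*4²))) - 48) = √(-2)*(-(6 + 0*(4 + (-2 - 2*16))) - 48) = (I*√2)*(-(6 + 0*(4 + (-2 - 32))) - 48) = (I*√2)*(-(6 + 0*(4 - 34)) - 48) = (I*√2)*(-(6 + 0*(-30)) - 48) = (I*√2)*(-(6 + 0) - 48) = (I*√2)*(-1*6 - 48) = (I*√2)*(-6 - 48) = (I*√2)*(-54) = -54*I*√2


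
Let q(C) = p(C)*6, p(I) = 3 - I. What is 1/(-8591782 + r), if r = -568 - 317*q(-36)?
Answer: -1/8666528 ≈ -1.1539e-7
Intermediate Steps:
q(C) = 18 - 6*C (q(C) = (3 - C)*6 = 18 - 6*C)
r = -74746 (r = -568 - 317*(18 - 6*(-36)) = -568 - 317*(18 + 216) = -568 - 317*234 = -568 - 74178 = -74746)
1/(-8591782 + r) = 1/(-8591782 - 74746) = 1/(-8666528) = -1/8666528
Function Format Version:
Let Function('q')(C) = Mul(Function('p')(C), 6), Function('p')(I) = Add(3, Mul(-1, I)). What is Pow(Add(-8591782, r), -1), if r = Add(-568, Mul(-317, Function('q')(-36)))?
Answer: Rational(-1, 8666528) ≈ -1.1539e-7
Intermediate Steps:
Function('q')(C) = Add(18, Mul(-6, C)) (Function('q')(C) = Mul(Add(3, Mul(-1, C)), 6) = Add(18, Mul(-6, C)))
r = -74746 (r = Add(-568, Mul(-317, Add(18, Mul(-6, -36)))) = Add(-568, Mul(-317, Add(18, 216))) = Add(-568, Mul(-317, 234)) = Add(-568, -74178) = -74746)
Pow(Add(-8591782, r), -1) = Pow(Add(-8591782, -74746), -1) = Pow(-8666528, -1) = Rational(-1, 8666528)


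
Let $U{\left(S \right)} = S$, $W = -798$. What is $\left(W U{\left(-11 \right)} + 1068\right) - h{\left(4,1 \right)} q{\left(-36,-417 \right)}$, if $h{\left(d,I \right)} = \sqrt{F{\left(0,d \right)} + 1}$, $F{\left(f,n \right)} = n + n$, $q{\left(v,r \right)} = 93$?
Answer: $9567$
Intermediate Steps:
$F{\left(f,n \right)} = 2 n$
$h{\left(d,I \right)} = \sqrt{1 + 2 d}$ ($h{\left(d,I \right)} = \sqrt{2 d + 1} = \sqrt{1 + 2 d}$)
$\left(W U{\left(-11 \right)} + 1068\right) - h{\left(4,1 \right)} q{\left(-36,-417 \right)} = \left(\left(-798\right) \left(-11\right) + 1068\right) - \sqrt{1 + 2 \cdot 4} \cdot 93 = \left(8778 + 1068\right) - \sqrt{1 + 8} \cdot 93 = 9846 - \sqrt{9} \cdot 93 = 9846 - 3 \cdot 93 = 9846 - 279 = 9567$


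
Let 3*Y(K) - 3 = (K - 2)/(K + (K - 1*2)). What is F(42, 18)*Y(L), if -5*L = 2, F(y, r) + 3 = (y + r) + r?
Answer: 675/7 ≈ 96.429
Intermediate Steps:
F(y, r) = -3 + y + 2*r (F(y, r) = -3 + ((y + r) + r) = -3 + ((r + y) + r) = -3 + (y + 2*r) = -3 + y + 2*r)
L = -⅖ (L = -⅕*2 = -⅖ ≈ -0.40000)
Y(K) = 1 + (-2 + K)/(3*(-2 + 2*K)) (Y(K) = 1 + ((K - 2)/(K + (K - 1*2)))/3 = 1 + ((-2 + K)/(K + (K - 2)))/3 = 1 + ((-2 + K)/(K + (-2 + K)))/3 = 1 + ((-2 + K)/(-2 + 2*K))/3 = 1 + (-2 + K)/(3*(-2 + 2*K)))
F(42, 18)*Y(L) = (-3 + 42 + 2*18)*((-8 + 7*(-⅖))/(6*(-1 - ⅖))) = (-3 + 42 + 36)*((-8 - 14/5)/(6*(-7/5))) = 75*((⅙)*(-5/7)*(-54/5)) = 75*(9/7) = 675/7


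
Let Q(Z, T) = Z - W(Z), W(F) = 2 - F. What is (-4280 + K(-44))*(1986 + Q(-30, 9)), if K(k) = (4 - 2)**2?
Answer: -8227024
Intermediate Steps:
Q(Z, T) = -2 + 2*Z (Q(Z, T) = Z - (2 - Z) = Z + (-2 + Z) = -2 + 2*Z)
K(k) = 4 (K(k) = 2**2 = 4)
(-4280 + K(-44))*(1986 + Q(-30, 9)) = (-4280 + 4)*(1986 + (-2 + 2*(-30))) = -4276*(1986 + (-2 - 60)) = -4276*(1986 - 62) = -4276*1924 = -8227024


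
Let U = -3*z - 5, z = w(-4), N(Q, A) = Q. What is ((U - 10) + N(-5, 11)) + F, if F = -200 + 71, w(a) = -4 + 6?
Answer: -155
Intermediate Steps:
w(a) = 2
z = 2
U = -11 (U = -3*2 - 5 = -6 - 5 = -11)
F = -129
((U - 10) + N(-5, 11)) + F = ((-11 - 10) - 5) - 129 = (-21 - 5) - 129 = -26 - 129 = -155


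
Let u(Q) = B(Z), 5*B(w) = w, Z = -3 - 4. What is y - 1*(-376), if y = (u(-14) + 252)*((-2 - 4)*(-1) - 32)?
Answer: -30698/5 ≈ -6139.6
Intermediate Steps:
Z = -7
B(w) = w/5
u(Q) = -7/5 (u(Q) = (⅕)*(-7) = -7/5)
y = -32578/5 (y = (-7/5 + 252)*((-2 - 4)*(-1) - 32) = 1253*(-6*(-1) - 32)/5 = 1253*(6 - 32)/5 = (1253/5)*(-26) = -32578/5 ≈ -6515.6)
y - 1*(-376) = -32578/5 - 1*(-376) = -32578/5 + 376 = -30698/5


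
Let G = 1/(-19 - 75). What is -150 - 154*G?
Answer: -6973/47 ≈ -148.36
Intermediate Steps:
G = -1/94 (G = 1/(-94) = -1/94 ≈ -0.010638)
-150 - 154*G = -150 - 154*(-1/94) = -150 + 77/47 = -6973/47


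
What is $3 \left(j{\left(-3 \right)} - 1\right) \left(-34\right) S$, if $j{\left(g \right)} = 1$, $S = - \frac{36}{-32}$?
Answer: $0$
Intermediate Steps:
$S = \frac{9}{8}$ ($S = \left(-36\right) \left(- \frac{1}{32}\right) = \frac{9}{8} \approx 1.125$)
$3 \left(j{\left(-3 \right)} - 1\right) \left(-34\right) S = 3 \left(1 - 1\right) \left(-34\right) \frac{9}{8} = 3 \cdot 0 \left(-34\right) \frac{9}{8} = 0 \left(-34\right) \frac{9}{8} = 0 \cdot \frac{9}{8} = 0$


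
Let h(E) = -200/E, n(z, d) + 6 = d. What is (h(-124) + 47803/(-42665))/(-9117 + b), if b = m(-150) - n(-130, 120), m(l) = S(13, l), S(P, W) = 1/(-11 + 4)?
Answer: -651357/12209248010 ≈ -5.3349e-5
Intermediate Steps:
n(z, d) = -6 + d
S(P, W) = -⅐ (S(P, W) = 1/(-7) = -⅐)
m(l) = -⅐
b = -799/7 (b = -⅐ - (-6 + 120) = -⅐ - 1*114 = -⅐ - 114 = -799/7 ≈ -114.14)
(h(-124) + 47803/(-42665))/(-9117 + b) = (-200/(-124) + 47803/(-42665))/(-9117 - 799/7) = (-200*(-1/124) + 47803*(-1/42665))/(-64618/7) = (50/31 - 6829/6095)*(-7/64618) = (93051/188945)*(-7/64618) = -651357/12209248010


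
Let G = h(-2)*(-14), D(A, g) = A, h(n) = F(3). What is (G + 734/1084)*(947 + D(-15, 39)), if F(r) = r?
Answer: -10437002/271 ≈ -38513.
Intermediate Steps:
h(n) = 3
G = -42 (G = 3*(-14) = -42)
(G + 734/1084)*(947 + D(-15, 39)) = (-42 + 734/1084)*(947 - 15) = (-42 + 734*(1/1084))*932 = (-42 + 367/542)*932 = -22397/542*932 = -10437002/271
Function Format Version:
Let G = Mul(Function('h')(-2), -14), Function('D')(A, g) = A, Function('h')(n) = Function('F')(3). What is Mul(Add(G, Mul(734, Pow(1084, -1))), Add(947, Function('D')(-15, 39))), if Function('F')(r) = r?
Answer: Rational(-10437002, 271) ≈ -38513.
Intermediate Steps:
Function('h')(n) = 3
G = -42 (G = Mul(3, -14) = -42)
Mul(Add(G, Mul(734, Pow(1084, -1))), Add(947, Function('D')(-15, 39))) = Mul(Add(-42, Mul(734, Pow(1084, -1))), Add(947, -15)) = Mul(Add(-42, Mul(734, Rational(1, 1084))), 932) = Mul(Add(-42, Rational(367, 542)), 932) = Mul(Rational(-22397, 542), 932) = Rational(-10437002, 271)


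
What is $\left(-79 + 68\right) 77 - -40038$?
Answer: $39191$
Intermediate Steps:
$\left(-79 + 68\right) 77 - -40038 = \left(-11\right) 77 + 40038 = -847 + 40038 = 39191$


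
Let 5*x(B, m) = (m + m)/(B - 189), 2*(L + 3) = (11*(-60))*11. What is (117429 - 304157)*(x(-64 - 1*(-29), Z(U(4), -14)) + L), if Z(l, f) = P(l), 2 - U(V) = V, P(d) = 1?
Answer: 47486821021/70 ≈ 6.7838e+8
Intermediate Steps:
L = -3633 (L = -3 + ((11*(-60))*11)/2 = -3 + (-660*11)/2 = -3 + (½)*(-7260) = -3 - 3630 = -3633)
U(V) = 2 - V
Z(l, f) = 1
x(B, m) = 2*m/(5*(-189 + B)) (x(B, m) = ((m + m)/(B - 189))/5 = ((2*m)/(-189 + B))/5 = (2*m/(-189 + B))/5 = 2*m/(5*(-189 + B)))
(117429 - 304157)*(x(-64 - 1*(-29), Z(U(4), -14)) + L) = (117429 - 304157)*((⅖)*1/(-189 + (-64 - 1*(-29))) - 3633) = -186728*((⅖)*1/(-189 + (-64 + 29)) - 3633) = -186728*((⅖)*1/(-189 - 35) - 3633) = -186728*((⅖)*1/(-224) - 3633) = -186728*((⅖)*1*(-1/224) - 3633) = -186728*(-1/560 - 3633) = -186728*(-2034481/560) = 47486821021/70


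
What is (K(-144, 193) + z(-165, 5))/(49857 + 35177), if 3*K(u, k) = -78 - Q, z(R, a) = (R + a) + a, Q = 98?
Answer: -641/255102 ≈ -0.0025127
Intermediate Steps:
z(R, a) = R + 2*a
K(u, k) = -176/3 (K(u, k) = (-78 - 1*98)/3 = (-78 - 98)/3 = (⅓)*(-176) = -176/3)
(K(-144, 193) + z(-165, 5))/(49857 + 35177) = (-176/3 + (-165 + 2*5))/(49857 + 35177) = (-176/3 + (-165 + 10))/85034 = (-176/3 - 155)*(1/85034) = -641/3*1/85034 = -641/255102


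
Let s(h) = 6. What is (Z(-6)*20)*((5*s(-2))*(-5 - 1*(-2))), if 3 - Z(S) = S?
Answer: -16200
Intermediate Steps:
Z(S) = 3 - S
(Z(-6)*20)*((5*s(-2))*(-5 - 1*(-2))) = ((3 - 1*(-6))*20)*((5*6)*(-5 - 1*(-2))) = ((3 + 6)*20)*(30*(-5 + 2)) = (9*20)*(30*(-3)) = 180*(-90) = -16200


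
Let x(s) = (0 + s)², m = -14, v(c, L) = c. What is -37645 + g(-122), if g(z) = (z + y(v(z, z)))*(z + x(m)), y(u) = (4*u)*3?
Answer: -155009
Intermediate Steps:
y(u) = 12*u
x(s) = s²
g(z) = 13*z*(196 + z) (g(z) = (z + 12*z)*(z + (-14)²) = (13*z)*(z + 196) = (13*z)*(196 + z) = 13*z*(196 + z))
-37645 + g(-122) = -37645 + 13*(-122)*(196 - 122) = -37645 + 13*(-122)*74 = -37645 - 117364 = -155009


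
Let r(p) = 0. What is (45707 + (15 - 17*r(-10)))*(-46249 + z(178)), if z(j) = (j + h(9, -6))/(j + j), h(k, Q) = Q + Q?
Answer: -188197215779/89 ≈ -2.1146e+9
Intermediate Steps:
h(k, Q) = 2*Q
z(j) = (-12 + j)/(2*j) (z(j) = (j + 2*(-6))/(j + j) = (j - 12)/((2*j)) = (-12 + j)*(1/(2*j)) = (-12 + j)/(2*j))
(45707 + (15 - 17*r(-10)))*(-46249 + z(178)) = (45707 + (15 - 17*0))*(-46249 + (1/2)*(-12 + 178)/178) = (45707 + (15 + 0))*(-46249 + (1/2)*(1/178)*166) = (45707 + 15)*(-46249 + 83/178) = 45722*(-8232239/178) = -188197215779/89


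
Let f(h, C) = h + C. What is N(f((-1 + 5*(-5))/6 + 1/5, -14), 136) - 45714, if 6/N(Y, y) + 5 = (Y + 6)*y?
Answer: -1134941568/24827 ≈ -45714.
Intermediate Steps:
f(h, C) = C + h
N(Y, y) = 6/(-5 + y*(6 + Y)) (N(Y, y) = 6/(-5 + (Y + 6)*y) = 6/(-5 + (6 + Y)*y) = 6/(-5 + y*(6 + Y)))
N(f((-1 + 5*(-5))/6 + 1/5, -14), 136) - 45714 = 6/(-5 + 6*136 + (-14 + ((-1 + 5*(-5))/6 + 1/5))*136) - 45714 = 6/(-5 + 816 + (-14 + ((-1 - 25)*(⅙) + 1*(⅕)))*136) - 45714 = 6/(-5 + 816 + (-14 + (-26*⅙ + ⅕))*136) - 45714 = 6/(-5 + 816 + (-14 + (-13/3 + ⅕))*136) - 45714 = 6/(-5 + 816 + (-14 - 62/15)*136) - 45714 = 6/(-5 + 816 - 272/15*136) - 45714 = 6/(-5 + 816 - 36992/15) - 45714 = 6/(-24827/15) - 45714 = 6*(-15/24827) - 45714 = -90/24827 - 45714 = -1134941568/24827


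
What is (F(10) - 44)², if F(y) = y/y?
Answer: 1849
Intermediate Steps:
F(y) = 1
(F(10) - 44)² = (1 - 44)² = (-43)² = 1849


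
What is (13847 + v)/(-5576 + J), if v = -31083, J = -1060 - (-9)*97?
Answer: 17236/5763 ≈ 2.9908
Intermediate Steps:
J = -187 (J = -1060 - 1*(-873) = -1060 + 873 = -187)
(13847 + v)/(-5576 + J) = (13847 - 31083)/(-5576 - 187) = -17236/(-5763) = -17236*(-1/5763) = 17236/5763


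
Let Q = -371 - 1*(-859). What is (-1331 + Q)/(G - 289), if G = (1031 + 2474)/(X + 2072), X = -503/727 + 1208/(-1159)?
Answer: 490174012343/167058618634 ≈ 2.9341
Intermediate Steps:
X = -1461193/842593 (X = -503*1/727 + 1208*(-1/1159) = -503/727 - 1208/1159 = -1461193/842593 ≈ -1.7342)
Q = 488 (Q = -371 + 859 = 488)
G = 2953288465/1744391503 (G = (1031 + 2474)/(-1461193/842593 + 2072) = 3505/(1744391503/842593) = 3505*(842593/1744391503) = 2953288465/1744391503 ≈ 1.6930)
(-1331 + Q)/(G - 289) = (-1331 + 488)/(2953288465/1744391503 - 289) = -843/(-501175855902/1744391503) = -843*(-1744391503/501175855902) = 490174012343/167058618634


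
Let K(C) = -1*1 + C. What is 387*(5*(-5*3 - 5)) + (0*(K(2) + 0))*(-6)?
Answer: -38700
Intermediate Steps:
K(C) = -1 + C
387*(5*(-5*3 - 5)) + (0*(K(2) + 0))*(-6) = 387*(5*(-5*3 - 5)) + (0*((-1 + 2) + 0))*(-6) = 387*(5*(-15 - 5)) + (0*(1 + 0))*(-6) = 387*(5*(-20)) + (0*1)*(-6) = 387*(-100) + 0*(-6) = -38700 + 0 = -38700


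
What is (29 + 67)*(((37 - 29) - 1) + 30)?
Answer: 3552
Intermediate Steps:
(29 + 67)*(((37 - 29) - 1) + 30) = 96*((8 - 1) + 30) = 96*(7 + 30) = 96*37 = 3552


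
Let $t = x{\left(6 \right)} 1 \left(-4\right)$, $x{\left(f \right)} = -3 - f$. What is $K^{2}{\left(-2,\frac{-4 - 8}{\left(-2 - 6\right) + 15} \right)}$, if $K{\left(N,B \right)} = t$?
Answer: $1296$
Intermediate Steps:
$t = 36$ ($t = \left(-3 - 6\right) 1 \left(-4\right) = \left(-9\right) 1 \left(-4\right) = \left(-9\right) \left(-4\right) = 36$)
$K{\left(N,B \right)} = 36$
$K^{2}{\left(-2,\frac{-4 - 8}{\left(-2 - 6\right) + 15} \right)} = 36^{2} = 1296$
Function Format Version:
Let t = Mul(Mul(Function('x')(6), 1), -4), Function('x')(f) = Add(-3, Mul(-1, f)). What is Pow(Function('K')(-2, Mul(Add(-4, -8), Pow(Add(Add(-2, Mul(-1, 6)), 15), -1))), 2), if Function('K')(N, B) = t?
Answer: 1296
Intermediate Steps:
t = 36 (t = Mul(Mul(Add(-3, Mul(-1, 6)), 1), -4) = Mul(Mul(Add(-3, -6), 1), -4) = Mul(Mul(-9, 1), -4) = Mul(-9, -4) = 36)
Function('K')(N, B) = 36
Pow(Function('K')(-2, Mul(Add(-4, -8), Pow(Add(Add(-2, Mul(-1, 6)), 15), -1))), 2) = Pow(36, 2) = 1296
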